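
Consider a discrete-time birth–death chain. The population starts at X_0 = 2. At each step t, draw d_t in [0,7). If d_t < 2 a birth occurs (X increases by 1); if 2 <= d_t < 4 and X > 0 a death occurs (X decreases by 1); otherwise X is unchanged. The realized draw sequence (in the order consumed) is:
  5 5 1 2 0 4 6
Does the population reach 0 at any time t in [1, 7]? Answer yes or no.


no

t=0: X=2, d=5 → hold, X_1=2
t=1: X=2, d=5 → hold, X_2=2
t=2: X=2, d=1 → birth, X_3=3
t=3: X=3, d=2 → death, X_4=2
t=4: X=2, d=0 → birth, X_5=3
t=5: X=3, d=4 → hold, X_6=3
t=6: X=3, d=6 → hold, X_7=3


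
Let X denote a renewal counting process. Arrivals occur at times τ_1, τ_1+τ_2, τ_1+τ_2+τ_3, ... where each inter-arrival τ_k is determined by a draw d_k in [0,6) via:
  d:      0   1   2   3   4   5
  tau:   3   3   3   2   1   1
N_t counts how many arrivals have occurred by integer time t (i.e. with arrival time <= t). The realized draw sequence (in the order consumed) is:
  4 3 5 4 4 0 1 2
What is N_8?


5

draw d_1=4: τ_1=1, arrival time A_1=1
draw d_2=3: τ_2=2, arrival time A_2=3
draw d_3=5: τ_3=1, arrival time A_3=4
draw d_4=4: τ_4=1, arrival time A_4=5
draw d_5=4: τ_5=1, arrival time A_5=6
draw d_6=0: τ_6=3, arrival time A_6=9
draw d_7=1: τ_7=3, arrival time A_7=12
draw d_8=2: τ_8=3, arrival time A_8=15
N_t over t=0..8: 0:0 1:1 2:1 3:2 4:3 5:4 6:5 7:5 8:5


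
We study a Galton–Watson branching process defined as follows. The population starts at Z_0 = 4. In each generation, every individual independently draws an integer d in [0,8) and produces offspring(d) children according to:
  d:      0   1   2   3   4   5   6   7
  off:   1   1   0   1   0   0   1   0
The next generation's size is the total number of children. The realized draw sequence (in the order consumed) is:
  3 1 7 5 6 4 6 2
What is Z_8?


gen 0: Z_0=4, draws=[3, 1, 7, 5], offspring=[1, 1, 0, 0], Z_1=2
gen 1: Z_1=2, draws=[6, 4], offspring=[1, 0], Z_2=1
gen 2: Z_2=1, draws=[6], offspring=[1], Z_3=1
gen 3: Z_3=1, draws=[2], offspring=[0], Z_4=0
gen 4: Z_4=0, draws=[], offspring=[], Z_5=0
gen 5: Z_5=0, draws=[], offspring=[], Z_6=0
gen 6: Z_6=0, draws=[], offspring=[], Z_7=0
gen 7: Z_7=0, draws=[], offspring=[], Z_8=0

0


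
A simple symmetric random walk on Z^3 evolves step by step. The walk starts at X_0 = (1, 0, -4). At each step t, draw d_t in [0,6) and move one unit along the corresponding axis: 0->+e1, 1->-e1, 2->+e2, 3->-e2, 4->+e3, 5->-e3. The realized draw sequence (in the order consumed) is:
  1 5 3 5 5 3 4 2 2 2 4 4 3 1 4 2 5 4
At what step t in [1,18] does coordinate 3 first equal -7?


5

t=0: X=(1, 0, -4), d=1 → -e1, X_1=(0, 0, -4)
t=1: X=(0, 0, -4), d=5 → -e3, X_2=(0, 0, -5)
t=2: X=(0, 0, -5), d=3 → -e2, X_3=(0, -1, -5)
t=3: X=(0, -1, -5), d=5 → -e3, X_4=(0, -1, -6)
t=4: X=(0, -1, -6), d=5 → -e3, X_5=(0, -1, -7)
t=5: X=(0, -1, -7), d=3 → -e2, X_6=(0, -2, -7)
t=6: X=(0, -2, -7), d=4 → +e3, X_7=(0, -2, -6)
t=7: X=(0, -2, -6), d=2 → +e2, X_8=(0, -1, -6)
t=8: X=(0, -1, -6), d=2 → +e2, X_9=(0, 0, -6)
t=9: X=(0, 0, -6), d=2 → +e2, X_10=(0, 1, -6)
t=10: X=(0, 1, -6), d=4 → +e3, X_11=(0, 1, -5)
t=11: X=(0, 1, -5), d=4 → +e3, X_12=(0, 1, -4)
t=12: X=(0, 1, -4), d=3 → -e2, X_13=(0, 0, -4)
t=13: X=(0, 0, -4), d=1 → -e1, X_14=(-1, 0, -4)
t=14: X=(-1, 0, -4), d=4 → +e3, X_15=(-1, 0, -3)
t=15: X=(-1, 0, -3), d=2 → +e2, X_16=(-1, 1, -3)
t=16: X=(-1, 1, -3), d=5 → -e3, X_17=(-1, 1, -4)
t=17: X=(-1, 1, -4), d=4 → +e3, X_18=(-1, 1, -3)


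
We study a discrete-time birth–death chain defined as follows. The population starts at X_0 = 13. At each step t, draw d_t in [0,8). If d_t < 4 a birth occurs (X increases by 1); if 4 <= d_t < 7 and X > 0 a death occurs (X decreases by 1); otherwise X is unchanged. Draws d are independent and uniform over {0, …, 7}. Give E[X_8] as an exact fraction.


14

X can drop by at most 1 per step and X_0 = 13 > T = 8, so X_t >= 13 − t >= 5 > 0 for every t <= 8: the floor at 0 (the 'and X > 0' condition) never binds. Hence X_8 = X_0 + Σ_{t<8} Y_t with i.i.d. increments Y_t = y(d_t) ∈ {+1, −1, 0}.
Outcome values over d=0..7: [1, 1, 1, 1, -1, -1, -1, 0]
Σy = 1, Σy² = 7, M = 8
μ = 1/8 = 1/8,  σ² = 7/8 − (1/8)² = 55/64
E[X_8] = 13 + 8·(1/8) = 14


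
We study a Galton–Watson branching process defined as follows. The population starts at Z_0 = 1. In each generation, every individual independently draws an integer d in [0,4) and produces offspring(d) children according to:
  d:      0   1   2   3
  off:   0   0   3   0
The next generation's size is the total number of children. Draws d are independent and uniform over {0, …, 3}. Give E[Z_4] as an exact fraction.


Outcome values over d=0..3: [0, 0, 3, 0]
Σy = 3, Σy² = 9, M = 4
μ = 3/4 = 3/4,  σ² = 9/4 − (3/4)² = 27/16
E[Z_0] = 1
E[Z_1] = 3/4·E[Z_0] = 3/4
E[Z_2] = 3/4·E[Z_1] = 9/16
E[Z_3] = 3/4·E[Z_2] = 27/64
E[Z_4] = 3/4·E[Z_3] = 81/256

81/256


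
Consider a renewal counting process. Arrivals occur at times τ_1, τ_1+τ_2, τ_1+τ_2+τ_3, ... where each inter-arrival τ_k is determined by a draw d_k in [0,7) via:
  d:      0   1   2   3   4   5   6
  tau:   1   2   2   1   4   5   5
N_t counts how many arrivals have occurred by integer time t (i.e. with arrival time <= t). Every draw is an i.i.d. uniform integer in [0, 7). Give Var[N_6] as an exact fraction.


11733826236/13841287201

Inter-arrival values over d=0..6: [1, 2, 2, 1, 4, 5, 5]
Each d has probability 1/7, so the pmf of τ is: f(1) = 2/7, f(2) = 2/7, f(4) = 1/7, f(5) = 2/7
Let p_n(j) = P(N_n = j), with p_0 = [1]. Condition on τ_1: p_n(0) = P(τ > n), and for j >= 1, p_n(j) = Σ_{k<=n} f(k)·p_{n−k}(j−1)
p_1 = [5/7, 2/7]  (j = 0..1)
p_2 = [3/7, 24/49, 4/49]  (j = 0..2)
p_3 = [3/7, 16/49, 76/343, 8/343]  (j = 0..3)
p_4 = [2/7, 19/49, 80/343, 208/2401, 16/2401]  (j = 0..4)
p_5 = [0, 29/49, 12/49, 312/2401, 528/16807, 32/16807]  (j = 0..5)
p_6 = [0, 17/49, 148/343, 356/2401, 1040/16807, 1280/117649, 64/117649]  (j = 0..6)
E[N_6] = Σ j·p_6(j) = 230581/117649;  E[N_6²] = Σ j²·p_6(j) = 551653/117649
Var[N_6] = 551653/117649 − (230581/117649)² = 11733826236/13841287201


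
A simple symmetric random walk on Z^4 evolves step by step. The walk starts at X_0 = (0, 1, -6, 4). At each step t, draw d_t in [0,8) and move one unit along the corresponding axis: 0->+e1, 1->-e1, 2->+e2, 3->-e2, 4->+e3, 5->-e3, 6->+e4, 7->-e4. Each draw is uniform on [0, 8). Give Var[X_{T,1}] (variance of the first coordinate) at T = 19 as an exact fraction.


Outcome values over d=0..7: [1, -1, 0, 0, 0, 0, 0, 0]
Σy = 0, Σy² = 2, M = 8
μ = 0/8 = 0,  σ² = 2/8 − (0)² = 1/4
Independent increments: Var[X_19] = 19·σ² = 19·(1/4) = 19/4

19/4


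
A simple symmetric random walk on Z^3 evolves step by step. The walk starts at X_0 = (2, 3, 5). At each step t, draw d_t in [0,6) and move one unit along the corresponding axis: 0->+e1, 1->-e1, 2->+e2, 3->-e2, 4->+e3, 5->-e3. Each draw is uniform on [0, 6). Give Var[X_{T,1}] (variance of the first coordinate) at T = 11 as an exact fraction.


11/3

Outcome values over d=0..5: [1, -1, 0, 0, 0, 0]
Σy = 0, Σy² = 2, M = 6
μ = 0/6 = 0,  σ² = 2/6 − (0)² = 1/3
Independent increments: Var[X_11] = 11·σ² = 11·(1/3) = 11/3


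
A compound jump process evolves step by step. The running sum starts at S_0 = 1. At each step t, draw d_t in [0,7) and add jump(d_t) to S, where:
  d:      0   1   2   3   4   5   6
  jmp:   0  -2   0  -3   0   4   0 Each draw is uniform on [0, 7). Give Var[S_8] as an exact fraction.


1616/49

Outcome values over d=0..6: [0, -2, 0, -3, 0, 4, 0]
Σy = -1, Σy² = 29, M = 7
μ = -1/7 = -1/7,  σ² = 29/7 − (-1/7)² = 202/49
Independent increments: Var[S_8] = 8·σ² = 8·(202/49) = 1616/49


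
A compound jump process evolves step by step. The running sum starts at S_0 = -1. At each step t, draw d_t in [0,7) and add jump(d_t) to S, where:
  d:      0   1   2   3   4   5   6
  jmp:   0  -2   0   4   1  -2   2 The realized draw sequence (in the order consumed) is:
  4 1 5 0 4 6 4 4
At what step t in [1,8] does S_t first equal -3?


t=0: S=-1, d=4, jump=1, S_1=0
t=1: S=0, d=1, jump=-2, S_2=-2
t=2: S=-2, d=5, jump=-2, S_3=-4
t=3: S=-4, d=0, jump=0, S_4=-4
t=4: S=-4, d=4, jump=1, S_5=-3
t=5: S=-3, d=6, jump=2, S_6=-1
t=6: S=-1, d=4, jump=1, S_7=0
t=7: S=0, d=4, jump=1, S_8=1

5


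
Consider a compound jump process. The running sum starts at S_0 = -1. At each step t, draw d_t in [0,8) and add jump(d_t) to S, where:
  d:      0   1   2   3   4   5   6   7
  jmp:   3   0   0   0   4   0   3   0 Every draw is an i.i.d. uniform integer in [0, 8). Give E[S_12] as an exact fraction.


14

Outcome values over d=0..7: [3, 0, 0, 0, 4, 0, 3, 0]
Σy = 10, Σy² = 34, M = 8
μ = 10/8 = 5/4,  σ² = 34/8 − (5/4)² = 43/16
E[S_12] = -1 + 12·(5/4) = 14


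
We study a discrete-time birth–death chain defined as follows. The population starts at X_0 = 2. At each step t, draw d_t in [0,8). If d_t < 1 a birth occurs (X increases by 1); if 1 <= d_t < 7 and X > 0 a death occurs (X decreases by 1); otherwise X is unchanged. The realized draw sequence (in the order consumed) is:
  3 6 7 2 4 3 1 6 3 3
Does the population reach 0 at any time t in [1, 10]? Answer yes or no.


t=0: X=2, d=3 → death, X_1=1
t=1: X=1, d=6 → death, X_2=0
t=2: X=0, d=7 → hold, X_3=0
t=3: X=0, d=2 → hold, X_4=0
t=4: X=0, d=4 → hold, X_5=0
t=5: X=0, d=3 → hold, X_6=0
t=6: X=0, d=1 → hold, X_7=0
t=7: X=0, d=6 → hold, X_8=0
t=8: X=0, d=3 → hold, X_9=0
t=9: X=0, d=3 → hold, X_10=0

yes


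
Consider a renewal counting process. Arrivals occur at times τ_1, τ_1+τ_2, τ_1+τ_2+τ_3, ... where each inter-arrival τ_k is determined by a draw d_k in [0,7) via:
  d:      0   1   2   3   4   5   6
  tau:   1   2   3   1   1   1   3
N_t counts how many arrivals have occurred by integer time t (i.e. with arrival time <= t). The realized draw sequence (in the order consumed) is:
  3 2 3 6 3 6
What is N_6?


draw d_1=3: τ_1=1, arrival time A_1=1
draw d_2=2: τ_2=3, arrival time A_2=4
draw d_3=3: τ_3=1, arrival time A_3=5
draw d_4=6: τ_4=3, arrival time A_4=8
draw d_5=3: τ_5=1, arrival time A_5=9
draw d_6=6: τ_6=3, arrival time A_6=12
N_t over t=0..6: 0:0 1:1 2:1 3:1 4:2 5:3 6:3

3


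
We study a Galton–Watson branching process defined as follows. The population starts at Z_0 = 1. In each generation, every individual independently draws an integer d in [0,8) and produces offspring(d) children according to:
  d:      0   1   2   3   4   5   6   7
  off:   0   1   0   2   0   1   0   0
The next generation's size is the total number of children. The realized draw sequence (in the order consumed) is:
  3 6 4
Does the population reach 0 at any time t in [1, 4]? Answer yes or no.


yes

gen 0: Z_0=1, draws=[3], offspring=[2], Z_1=2
gen 1: Z_1=2, draws=[6, 4], offspring=[0, 0], Z_2=0
gen 2: Z_2=0, draws=[], offspring=[], Z_3=0
gen 3: Z_3=0, draws=[], offspring=[], Z_4=0


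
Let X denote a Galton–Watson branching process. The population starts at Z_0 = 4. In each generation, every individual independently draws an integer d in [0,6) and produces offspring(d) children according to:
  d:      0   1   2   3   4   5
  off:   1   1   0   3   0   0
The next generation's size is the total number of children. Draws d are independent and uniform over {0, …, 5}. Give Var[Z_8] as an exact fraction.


4128799296875/705277476864

Outcome values over d=0..5: [1, 1, 0, 3, 0, 0]
Σy = 5, Σy² = 11, M = 6
μ = 5/6 = 5/6,  σ² = 11/6 − (5/6)² = 41/36
V_0 = 0, E_0 = 4
V_1 = 41/36·E_0 + (5/6)²·V_0 = 41/9;  E_1 = 10/3
V_2 = 41/36·E_1 + (5/6)²·V_1 = 2255/324;  E_2 = 25/9
V_3 = 41/36·E_2 + (5/6)²·V_2 = 93275/11664;  E_3 = 125/54
V_4 = 41/36·E_3 + (5/6)²·V_3 = 3438875/419904;  E_4 = 625/324
V_5 = 41/36·E_4 + (5/6)²·V_4 = 119181875/15116544;  E_5 = 3125/1944
V_6 = 41/36·E_5 + (5/6)²·V_5 = 3975846875/544195584;  E_6 = 15625/11664
V_7 = 41/36·E_6 + (5/6)²·V_6 = 129285171875/19591041024;  E_7 = 78125/69984
V_8 = 41/36·E_7 + (5/6)²·V_7 = 4128799296875/705277476864;  E_8 = 390625/419904


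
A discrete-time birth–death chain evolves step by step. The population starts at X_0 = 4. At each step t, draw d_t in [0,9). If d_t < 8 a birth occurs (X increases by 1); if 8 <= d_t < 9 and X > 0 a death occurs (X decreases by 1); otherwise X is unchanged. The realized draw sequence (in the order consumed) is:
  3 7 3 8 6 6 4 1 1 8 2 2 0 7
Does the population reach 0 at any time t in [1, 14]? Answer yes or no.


no

t=0: X=4, d=3 → birth, X_1=5
t=1: X=5, d=7 → birth, X_2=6
t=2: X=6, d=3 → birth, X_3=7
t=3: X=7, d=8 → death, X_4=6
t=4: X=6, d=6 → birth, X_5=7
t=5: X=7, d=6 → birth, X_6=8
t=6: X=8, d=4 → birth, X_7=9
t=7: X=9, d=1 → birth, X_8=10
t=8: X=10, d=1 → birth, X_9=11
t=9: X=11, d=8 → death, X_10=10
t=10: X=10, d=2 → birth, X_11=11
t=11: X=11, d=2 → birth, X_12=12
t=12: X=12, d=0 → birth, X_13=13
t=13: X=13, d=7 → birth, X_14=14


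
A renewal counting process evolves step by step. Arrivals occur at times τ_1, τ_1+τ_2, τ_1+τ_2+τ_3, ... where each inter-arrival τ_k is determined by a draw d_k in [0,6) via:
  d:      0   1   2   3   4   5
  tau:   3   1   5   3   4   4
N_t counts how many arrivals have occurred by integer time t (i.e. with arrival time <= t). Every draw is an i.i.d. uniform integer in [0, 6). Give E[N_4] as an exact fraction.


1267/1296

Inter-arrival values over d=0..5: [3, 1, 5, 3, 4, 4]
Each d has probability 1/6, so the pmf of τ is: f(1) = 1/6, f(3) = 1/3, f(4) = 1/3, f(5) = 1/6
Renewal equation for m(n) = E[N_n]: condition on τ_1 = k (if k <= n, one arrival plus a fresh copy on the remaining n−k steps): m(n) = F(n) + Σ_{k<=n} f(k)·m(n−k), where F(n) = P(τ <= n) and m(0) = 0
m(1) = F(1) = 1/6
m(2) = F(2) + f(1)·m(1) = 1/6 + 1/6·1/6 = 7/36
m(3) = F(3) + f(1)·m(2) = 1/2 + 1/6·7/36 = 115/216
m(4) = F(4) + f(1)·m(3) + f(3)·m(1) = 5/6 + 1/6·115/216 + 1/3·1/6 = 1267/1296
E[N_4] = m(4) = 1267/1296


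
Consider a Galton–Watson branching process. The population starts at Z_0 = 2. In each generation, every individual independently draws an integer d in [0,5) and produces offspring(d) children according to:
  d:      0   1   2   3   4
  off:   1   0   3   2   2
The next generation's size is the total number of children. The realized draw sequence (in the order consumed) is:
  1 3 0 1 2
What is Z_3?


3

gen 0: Z_0=2, draws=[1, 3], offspring=[0, 2], Z_1=2
gen 1: Z_1=2, draws=[0, 1], offspring=[1, 0], Z_2=1
gen 2: Z_2=1, draws=[2], offspring=[3], Z_3=3


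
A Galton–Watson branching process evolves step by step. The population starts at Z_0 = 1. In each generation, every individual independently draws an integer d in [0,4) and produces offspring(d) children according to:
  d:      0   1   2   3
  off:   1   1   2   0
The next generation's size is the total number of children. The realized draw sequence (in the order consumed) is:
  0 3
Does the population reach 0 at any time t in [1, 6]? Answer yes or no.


gen 0: Z_0=1, draws=[0], offspring=[1], Z_1=1
gen 1: Z_1=1, draws=[3], offspring=[0], Z_2=0
gen 2: Z_2=0, draws=[], offspring=[], Z_3=0
gen 3: Z_3=0, draws=[], offspring=[], Z_4=0
gen 4: Z_4=0, draws=[], offspring=[], Z_5=0
gen 5: Z_5=0, draws=[], offspring=[], Z_6=0

yes


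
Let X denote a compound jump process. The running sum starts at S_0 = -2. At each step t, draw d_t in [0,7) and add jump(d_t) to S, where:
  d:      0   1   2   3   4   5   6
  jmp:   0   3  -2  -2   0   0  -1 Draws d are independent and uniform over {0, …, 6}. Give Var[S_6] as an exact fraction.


Outcome values over d=0..6: [0, 3, -2, -2, 0, 0, -1]
Σy = -2, Σy² = 18, M = 7
μ = -2/7 = -2/7,  σ² = 18/7 − (-2/7)² = 122/49
Independent increments: Var[S_6] = 6·σ² = 6·(122/49) = 732/49

732/49


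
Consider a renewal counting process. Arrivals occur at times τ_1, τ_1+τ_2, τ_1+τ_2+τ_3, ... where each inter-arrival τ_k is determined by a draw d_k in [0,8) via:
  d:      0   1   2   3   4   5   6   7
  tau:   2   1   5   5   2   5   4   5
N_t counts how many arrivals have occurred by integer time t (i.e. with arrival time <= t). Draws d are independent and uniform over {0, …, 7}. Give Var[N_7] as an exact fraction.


2127041321839/4398046511104

Inter-arrival values over d=0..7: [2, 1, 5, 5, 2, 5, 4, 5]
Each d has probability 1/8, so the pmf of τ is: f(1) = 1/8, f(2) = 1/4, f(4) = 1/8, f(5) = 1/2
Let p_n(j) = P(N_n = j), with p_0 = [1]. Condition on τ_1: p_n(0) = P(τ > n), and for j >= 1, p_n(j) = Σ_{k<=n} f(k)·p_{n−k}(j−1)
p_1 = [7/8, 1/8]  (j = 0..1)
p_2 = [5/8, 23/64, 1/64]  (j = 0..2)
p_3 = [5/8, 19/64, 39/512, 1/512]  (j = 0..3)
p_4 = [1/2, 23/64, 65/512, 55/4096, 1/4096]  (j = 0..4)
p_5 = [0, 53/64, 69/512, 143/4096, 71/32768, 1/32768]  (j = 0..5)
p_6 = [0, 41/64, 77/256, 207/4096, 253/32768, 87/262144, 1/262144]  (j = 0..6)
p_7 = [0, 25/64, 129/256, 363/4096, 501/32768, 395/262144, 103/2097152, 1/2097152]  (j = 0..7)
E[N_7] = Σ j·p_7(j) = 3634985/2097152;  E[N_7²] = Σ j²·p_7(j) = 7314757/2097152
Var[N_7] = 7314757/2097152 − (3634985/2097152)² = 2127041321839/4398046511104


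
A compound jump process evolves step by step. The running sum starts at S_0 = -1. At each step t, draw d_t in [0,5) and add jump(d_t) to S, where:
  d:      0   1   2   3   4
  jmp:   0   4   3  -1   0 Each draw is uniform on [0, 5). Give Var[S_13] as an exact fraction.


1222/25

Outcome values over d=0..4: [0, 4, 3, -1, 0]
Σy = 6, Σy² = 26, M = 5
μ = 6/5 = 6/5,  σ² = 26/5 − (6/5)² = 94/25
Independent increments: Var[S_13] = 13·σ² = 13·(94/25) = 1222/25


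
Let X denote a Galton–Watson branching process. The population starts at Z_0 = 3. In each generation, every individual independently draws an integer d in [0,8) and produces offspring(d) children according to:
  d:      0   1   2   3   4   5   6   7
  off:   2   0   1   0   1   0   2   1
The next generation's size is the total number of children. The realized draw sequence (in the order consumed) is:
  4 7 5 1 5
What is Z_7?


gen 0: Z_0=3, draws=[4, 7, 5], offspring=[1, 1, 0], Z_1=2
gen 1: Z_1=2, draws=[1, 5], offspring=[0, 0], Z_2=0
gen 2: Z_2=0, draws=[], offspring=[], Z_3=0
gen 3: Z_3=0, draws=[], offspring=[], Z_4=0
gen 4: Z_4=0, draws=[], offspring=[], Z_5=0
gen 5: Z_5=0, draws=[], offspring=[], Z_6=0
gen 6: Z_6=0, draws=[], offspring=[], Z_7=0

0


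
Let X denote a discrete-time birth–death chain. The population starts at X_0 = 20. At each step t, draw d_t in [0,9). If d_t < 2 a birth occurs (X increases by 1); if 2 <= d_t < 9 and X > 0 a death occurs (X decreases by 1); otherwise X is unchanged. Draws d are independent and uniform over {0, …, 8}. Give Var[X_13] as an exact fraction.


728/81

X can drop by at most 1 per step and X_0 = 20 > T = 13, so X_t >= 20 − t >= 7 > 0 for every t <= 13: the floor at 0 (the 'and X > 0' condition) never binds. Hence X_13 = X_0 + Σ_{t<13} Y_t with i.i.d. increments Y_t = y(d_t) ∈ {+1, −1, 0}.
Outcome values over d=0..8: [1, 1, -1, -1, -1, -1, -1, -1, -1]
Σy = -5, Σy² = 9, M = 9
μ = -5/9 = -5/9,  σ² = 9/9 − (-5/9)² = 56/81
Independent increments: Var[X_13] = 13·σ² = 13·(56/81) = 728/81


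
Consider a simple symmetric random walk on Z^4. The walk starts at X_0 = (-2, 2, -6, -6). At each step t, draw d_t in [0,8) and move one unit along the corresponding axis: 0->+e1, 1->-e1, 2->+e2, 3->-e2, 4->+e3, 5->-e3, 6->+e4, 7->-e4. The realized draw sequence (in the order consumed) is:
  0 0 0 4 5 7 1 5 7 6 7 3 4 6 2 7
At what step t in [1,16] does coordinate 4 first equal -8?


t=0: X=(-2, 2, -6, -6), d=0 → +e1, X_1=(-1, 2, -6, -6)
t=1: X=(-1, 2, -6, -6), d=0 → +e1, X_2=(0, 2, -6, -6)
t=2: X=(0, 2, -6, -6), d=0 → +e1, X_3=(1, 2, -6, -6)
t=3: X=(1, 2, -6, -6), d=4 → +e3, X_4=(1, 2, -5, -6)
t=4: X=(1, 2, -5, -6), d=5 → -e3, X_5=(1, 2, -6, -6)
t=5: X=(1, 2, -6, -6), d=7 → -e4, X_6=(1, 2, -6, -7)
t=6: X=(1, 2, -6, -7), d=1 → -e1, X_7=(0, 2, -6, -7)
t=7: X=(0, 2, -6, -7), d=5 → -e3, X_8=(0, 2, -7, -7)
t=8: X=(0, 2, -7, -7), d=7 → -e4, X_9=(0, 2, -7, -8)
t=9: X=(0, 2, -7, -8), d=6 → +e4, X_10=(0, 2, -7, -7)
t=10: X=(0, 2, -7, -7), d=7 → -e4, X_11=(0, 2, -7, -8)
t=11: X=(0, 2, -7, -8), d=3 → -e2, X_12=(0, 1, -7, -8)
t=12: X=(0, 1, -7, -8), d=4 → +e3, X_13=(0, 1, -6, -8)
t=13: X=(0, 1, -6, -8), d=6 → +e4, X_14=(0, 1, -6, -7)
t=14: X=(0, 1, -6, -7), d=2 → +e2, X_15=(0, 2, -6, -7)
t=15: X=(0, 2, -6, -7), d=7 → -e4, X_16=(0, 2, -6, -8)

9


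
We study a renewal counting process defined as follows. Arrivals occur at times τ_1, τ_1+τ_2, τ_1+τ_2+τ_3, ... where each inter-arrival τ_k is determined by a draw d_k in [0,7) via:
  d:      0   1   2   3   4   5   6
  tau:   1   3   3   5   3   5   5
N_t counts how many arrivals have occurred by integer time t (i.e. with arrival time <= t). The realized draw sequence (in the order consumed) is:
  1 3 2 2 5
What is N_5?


draw d_1=1: τ_1=3, arrival time A_1=3
draw d_2=3: τ_2=5, arrival time A_2=8
draw d_3=2: τ_3=3, arrival time A_3=11
draw d_4=2: τ_4=3, arrival time A_4=14
draw d_5=5: τ_5=5, arrival time A_5=19
N_t over t=0..5: 0:0 1:0 2:0 3:1 4:1 5:1

1


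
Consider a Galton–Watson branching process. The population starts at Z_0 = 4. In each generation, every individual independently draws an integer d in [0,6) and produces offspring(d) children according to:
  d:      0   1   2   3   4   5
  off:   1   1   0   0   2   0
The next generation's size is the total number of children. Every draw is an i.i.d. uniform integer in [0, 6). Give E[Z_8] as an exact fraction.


1024/6561

Outcome values over d=0..5: [1, 1, 0, 0, 2, 0]
Σy = 4, Σy² = 6, M = 6
μ = 4/6 = 2/3,  σ² = 6/6 − (2/3)² = 5/9
E[Z_0] = 4
E[Z_1] = 2/3·E[Z_0] = 8/3
E[Z_2] = 2/3·E[Z_1] = 16/9
E[Z_3] = 2/3·E[Z_2] = 32/27
E[Z_4] = 2/3·E[Z_3] = 64/81
E[Z_5] = 2/3·E[Z_4] = 128/243
E[Z_6] = 2/3·E[Z_5] = 256/729
E[Z_7] = 2/3·E[Z_6] = 512/2187
E[Z_8] = 2/3·E[Z_7] = 1024/6561


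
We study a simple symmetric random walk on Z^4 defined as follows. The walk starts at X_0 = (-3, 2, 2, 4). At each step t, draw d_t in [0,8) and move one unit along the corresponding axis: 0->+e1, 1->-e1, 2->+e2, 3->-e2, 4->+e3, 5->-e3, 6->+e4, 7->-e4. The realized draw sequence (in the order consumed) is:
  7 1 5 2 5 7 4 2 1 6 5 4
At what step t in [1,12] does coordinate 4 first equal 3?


t=0: X=(-3, 2, 2, 4), d=7 → -e4, X_1=(-3, 2, 2, 3)
t=1: X=(-3, 2, 2, 3), d=1 → -e1, X_2=(-4, 2, 2, 3)
t=2: X=(-4, 2, 2, 3), d=5 → -e3, X_3=(-4, 2, 1, 3)
t=3: X=(-4, 2, 1, 3), d=2 → +e2, X_4=(-4, 3, 1, 3)
t=4: X=(-4, 3, 1, 3), d=5 → -e3, X_5=(-4, 3, 0, 3)
t=5: X=(-4, 3, 0, 3), d=7 → -e4, X_6=(-4, 3, 0, 2)
t=6: X=(-4, 3, 0, 2), d=4 → +e3, X_7=(-4, 3, 1, 2)
t=7: X=(-4, 3, 1, 2), d=2 → +e2, X_8=(-4, 4, 1, 2)
t=8: X=(-4, 4, 1, 2), d=1 → -e1, X_9=(-5, 4, 1, 2)
t=9: X=(-5, 4, 1, 2), d=6 → +e4, X_10=(-5, 4, 1, 3)
t=10: X=(-5, 4, 1, 3), d=5 → -e3, X_11=(-5, 4, 0, 3)
t=11: X=(-5, 4, 0, 3), d=4 → +e3, X_12=(-5, 4, 1, 3)

1


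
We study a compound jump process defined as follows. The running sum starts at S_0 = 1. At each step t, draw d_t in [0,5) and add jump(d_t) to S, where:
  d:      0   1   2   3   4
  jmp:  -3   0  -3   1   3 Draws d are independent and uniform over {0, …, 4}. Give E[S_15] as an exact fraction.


Outcome values over d=0..4: [-3, 0, -3, 1, 3]
Σy = -2, Σy² = 28, M = 5
μ = -2/5 = -2/5,  σ² = 28/5 − (-2/5)² = 136/25
E[S_15] = 1 + 15·(-2/5) = -5

-5


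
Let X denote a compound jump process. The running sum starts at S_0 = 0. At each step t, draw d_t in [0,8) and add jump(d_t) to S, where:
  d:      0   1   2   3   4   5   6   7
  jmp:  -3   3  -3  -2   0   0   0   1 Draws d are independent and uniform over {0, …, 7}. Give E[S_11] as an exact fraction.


-11/2

Outcome values over d=0..7: [-3, 3, -3, -2, 0, 0, 0, 1]
Σy = -4, Σy² = 32, M = 8
μ = -4/8 = -1/2,  σ² = 32/8 − (-1/2)² = 15/4
E[S_11] = 0 + 11·(-1/2) = -11/2


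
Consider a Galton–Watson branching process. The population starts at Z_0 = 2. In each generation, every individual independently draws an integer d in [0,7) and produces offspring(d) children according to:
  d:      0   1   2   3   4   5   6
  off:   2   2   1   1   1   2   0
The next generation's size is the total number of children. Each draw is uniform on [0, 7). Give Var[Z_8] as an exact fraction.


Outcome values over d=0..6: [2, 2, 1, 1, 1, 2, 0]
Σy = 9, Σy² = 15, M = 7
μ = 9/7 = 9/7,  σ² = 15/7 − (9/7)² = 24/49
V_0 = 0, E_0 = 2
V_1 = 24/49·E_0 + (9/7)²·V_0 = 48/49;  E_1 = 18/7
V_2 = 24/49·E_1 + (9/7)²·V_1 = 6912/2401;  E_2 = 162/49
V_3 = 24/49·E_2 + (9/7)²·V_2 = 750384/117649;  E_3 = 1458/343
V_4 = 24/49·E_3 + (9/7)²·V_3 = 72783360/5764801;  E_4 = 13122/2401
V_5 = 24/49·E_4 + (9/7)²·V_4 = 6651594288/282475249;  E_5 = 118098/16807
V_6 = 24/49·E_5 + (9/7)²·V_5 = 586416091392/13841287201;  E_6 = 1062882/117649
V_7 = 24/49·E_6 + (9/7)²·V_6 = 50500831508784/678223072849;  E_7 = 9565938/823543
V_8 = 24/49·E_7 + (9/7)²·V_7 = 4279638422891520/33232930569601;  E_8 = 86093442/5764801

4279638422891520/33232930569601


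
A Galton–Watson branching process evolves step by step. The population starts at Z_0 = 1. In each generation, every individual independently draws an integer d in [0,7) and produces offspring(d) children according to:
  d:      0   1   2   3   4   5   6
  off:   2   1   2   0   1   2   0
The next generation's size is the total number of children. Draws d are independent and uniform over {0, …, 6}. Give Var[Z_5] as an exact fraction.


Outcome values over d=0..6: [2, 1, 2, 0, 1, 2, 0]
Σy = 8, Σy² = 14, M = 7
μ = 8/7 = 8/7,  σ² = 14/7 − (8/7)² = 34/49
V_0 = 0, E_0 = 1
V_1 = 34/49·E_0 + (8/7)²·V_0 = 34/49;  E_1 = 8/7
V_2 = 34/49·E_1 + (8/7)²·V_1 = 4080/2401;  E_2 = 64/49
V_3 = 34/49·E_2 + (8/7)²·V_2 = 367744/117649;  E_3 = 512/343
V_4 = 34/49·E_3 + (8/7)²·V_3 = 29506560/5764801;  E_4 = 4096/2401
V_5 = 34/49·E_4 + (8/7)²·V_4 = 2222792704/282475249;  E_5 = 32768/16807

2222792704/282475249


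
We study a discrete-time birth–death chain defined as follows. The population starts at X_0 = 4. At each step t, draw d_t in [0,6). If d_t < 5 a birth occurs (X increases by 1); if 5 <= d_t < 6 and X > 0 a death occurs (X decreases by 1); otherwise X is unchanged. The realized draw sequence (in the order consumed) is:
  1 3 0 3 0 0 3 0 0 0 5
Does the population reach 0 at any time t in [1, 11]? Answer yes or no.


t=0: X=4, d=1 → birth, X_1=5
t=1: X=5, d=3 → birth, X_2=6
t=2: X=6, d=0 → birth, X_3=7
t=3: X=7, d=3 → birth, X_4=8
t=4: X=8, d=0 → birth, X_5=9
t=5: X=9, d=0 → birth, X_6=10
t=6: X=10, d=3 → birth, X_7=11
t=7: X=11, d=0 → birth, X_8=12
t=8: X=12, d=0 → birth, X_9=13
t=9: X=13, d=0 → birth, X_10=14
t=10: X=14, d=5 → death, X_11=13

no


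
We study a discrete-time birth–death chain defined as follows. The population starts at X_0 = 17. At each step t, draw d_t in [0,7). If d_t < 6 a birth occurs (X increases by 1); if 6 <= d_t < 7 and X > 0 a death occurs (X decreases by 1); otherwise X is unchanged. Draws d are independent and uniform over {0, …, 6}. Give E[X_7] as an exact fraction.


X can drop by at most 1 per step and X_0 = 17 > T = 7, so X_t >= 17 − t >= 10 > 0 for every t <= 7: the floor at 0 (the 'and X > 0' condition) never binds. Hence X_7 = X_0 + Σ_{t<7} Y_t with i.i.d. increments Y_t = y(d_t) ∈ {+1, −1, 0}.
Outcome values over d=0..6: [1, 1, 1, 1, 1, 1, -1]
Σy = 5, Σy² = 7, M = 7
μ = 5/7 = 5/7,  σ² = 7/7 − (5/7)² = 24/49
E[X_7] = 17 + 7·(5/7) = 22

22


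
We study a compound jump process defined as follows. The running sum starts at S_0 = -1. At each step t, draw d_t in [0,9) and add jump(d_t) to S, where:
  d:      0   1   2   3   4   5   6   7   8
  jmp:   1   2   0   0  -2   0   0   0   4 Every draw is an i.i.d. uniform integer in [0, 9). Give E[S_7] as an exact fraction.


Outcome values over d=0..8: [1, 2, 0, 0, -2, 0, 0, 0, 4]
Σy = 5, Σy² = 25, M = 9
μ = 5/9 = 5/9,  σ² = 25/9 − (5/9)² = 200/81
E[S_7] = -1 + 7·(5/9) = 26/9

26/9


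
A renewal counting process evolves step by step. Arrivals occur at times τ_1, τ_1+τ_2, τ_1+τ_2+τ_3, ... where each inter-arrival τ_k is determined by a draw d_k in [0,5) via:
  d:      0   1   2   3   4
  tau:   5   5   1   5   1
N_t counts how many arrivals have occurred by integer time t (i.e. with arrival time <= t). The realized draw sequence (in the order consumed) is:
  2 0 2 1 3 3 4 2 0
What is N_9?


draw d_1=2: τ_1=1, arrival time A_1=1
draw d_2=0: τ_2=5, arrival time A_2=6
draw d_3=2: τ_3=1, arrival time A_3=7
draw d_4=1: τ_4=5, arrival time A_4=12
draw d_5=3: τ_5=5, arrival time A_5=17
draw d_6=3: τ_6=5, arrival time A_6=22
draw d_7=4: τ_7=1, arrival time A_7=23
draw d_8=2: τ_8=1, arrival time A_8=24
draw d_9=0: τ_9=5, arrival time A_9=29
N_t over t=0..9: 0:0 1:1 2:1 3:1 4:1 5:1 6:2 7:3 8:3 9:3

3


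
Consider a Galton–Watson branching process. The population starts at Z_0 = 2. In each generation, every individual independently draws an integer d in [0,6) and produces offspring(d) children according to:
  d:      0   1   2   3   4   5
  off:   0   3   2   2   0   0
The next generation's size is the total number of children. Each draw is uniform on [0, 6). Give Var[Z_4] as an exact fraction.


Outcome values over d=0..5: [0, 3, 2, 2, 0, 0]
Σy = 7, Σy² = 17, M = 6
μ = 7/6 = 7/6,  σ² = 17/6 − (7/6)² = 53/36
V_0 = 0, E_0 = 2
V_1 = 53/36·E_0 + (7/6)²·V_0 = 53/18;  E_1 = 7/3
V_2 = 53/36·E_1 + (7/6)²·V_1 = 4823/648;  E_2 = 49/18
V_3 = 53/36·E_2 + (7/6)²·V_2 = 329819/23328;  E_3 = 343/108
V_4 = 53/36·E_3 + (7/6)²·V_3 = 20087795/839808;  E_4 = 2401/648

20087795/839808


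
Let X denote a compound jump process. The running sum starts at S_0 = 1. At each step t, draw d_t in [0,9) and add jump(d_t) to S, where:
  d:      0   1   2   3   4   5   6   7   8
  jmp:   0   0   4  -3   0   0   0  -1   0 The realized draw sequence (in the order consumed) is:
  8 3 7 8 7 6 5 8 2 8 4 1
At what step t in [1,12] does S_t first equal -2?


t=0: S=1, d=8, jump=0, S_1=1
t=1: S=1, d=3, jump=-3, S_2=-2
t=2: S=-2, d=7, jump=-1, S_3=-3
t=3: S=-3, d=8, jump=0, S_4=-3
t=4: S=-3, d=7, jump=-1, S_5=-4
t=5: S=-4, d=6, jump=0, S_6=-4
t=6: S=-4, d=5, jump=0, S_7=-4
t=7: S=-4, d=8, jump=0, S_8=-4
t=8: S=-4, d=2, jump=4, S_9=0
t=9: S=0, d=8, jump=0, S_10=0
t=10: S=0, d=4, jump=0, S_11=0
t=11: S=0, d=1, jump=0, S_12=0

2


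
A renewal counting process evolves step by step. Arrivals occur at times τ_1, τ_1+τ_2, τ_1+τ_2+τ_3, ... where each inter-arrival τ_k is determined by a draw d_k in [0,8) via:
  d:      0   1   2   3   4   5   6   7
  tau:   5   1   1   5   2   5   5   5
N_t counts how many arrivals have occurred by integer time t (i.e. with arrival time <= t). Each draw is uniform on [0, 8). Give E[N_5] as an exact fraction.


1233/1024

Inter-arrival values over d=0..7: [5, 1, 1, 5, 2, 5, 5, 5]
Each d has probability 1/8, so the pmf of τ is: f(1) = 1/4, f(2) = 1/8, f(5) = 5/8
Renewal equation for m(n) = E[N_n]: condition on τ_1 = k (if k <= n, one arrival plus a fresh copy on the remaining n−k steps): m(n) = F(n) + Σ_{k<=n} f(k)·m(n−k), where F(n) = P(τ <= n) and m(0) = 0
m(1) = F(1) = 1/4
m(2) = F(2) + f(1)·m(1) = 3/8 + 1/4·1/4 = 7/16
m(3) = F(3) + f(1)·m(2) + f(2)·m(1) = 3/8 + 1/4·7/16 + 1/8·1/4 = 33/64
m(4) = F(4) + f(1)·m(3) + f(2)·m(2) = 3/8 + 1/4·33/64 + 1/8·7/16 = 143/256
m(5) = F(5) + f(1)·m(4) + f(2)·m(3) = 1 + 1/4·143/256 + 1/8·33/64 = 1233/1024
E[N_5] = m(5) = 1233/1024


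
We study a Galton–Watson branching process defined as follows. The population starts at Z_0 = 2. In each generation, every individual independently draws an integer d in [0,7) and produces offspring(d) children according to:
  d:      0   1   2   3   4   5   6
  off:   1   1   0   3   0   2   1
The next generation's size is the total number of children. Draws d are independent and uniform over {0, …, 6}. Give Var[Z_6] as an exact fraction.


Outcome values over d=0..6: [1, 1, 0, 3, 0, 2, 1]
Σy = 8, Σy² = 16, M = 7
μ = 8/7 = 8/7,  σ² = 16/7 − (8/7)² = 48/49
V_0 = 0, E_0 = 2
V_1 = 48/49·E_0 + (8/7)²·V_0 = 96/49;  E_1 = 16/7
V_2 = 48/49·E_1 + (8/7)²·V_1 = 11520/2401;  E_2 = 128/49
V_3 = 48/49·E_2 + (8/7)²·V_2 = 1038336/117649;  E_3 = 1024/343
V_4 = 48/49·E_3 + (8/7)²·V_3 = 83312640/5764801;  E_4 = 8192/2401
V_5 = 48/49·E_4 + (8/7)²·V_4 = 6276120576/282475249;  E_5 = 65536/16807
V_6 = 48/49·E_5 + (8/7)²·V_5 = 454541967360/13841287201;  E_6 = 524288/117649

454541967360/13841287201


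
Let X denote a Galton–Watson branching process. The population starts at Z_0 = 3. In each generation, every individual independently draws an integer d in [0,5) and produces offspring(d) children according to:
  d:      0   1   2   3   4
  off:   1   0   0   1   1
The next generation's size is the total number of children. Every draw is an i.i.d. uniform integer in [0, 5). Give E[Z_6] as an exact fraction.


2187/15625

Outcome values over d=0..4: [1, 0, 0, 1, 1]
Σy = 3, Σy² = 3, M = 5
μ = 3/5 = 3/5,  σ² = 3/5 − (3/5)² = 6/25
E[Z_0] = 3
E[Z_1] = 3/5·E[Z_0] = 9/5
E[Z_2] = 3/5·E[Z_1] = 27/25
E[Z_3] = 3/5·E[Z_2] = 81/125
E[Z_4] = 3/5·E[Z_3] = 243/625
E[Z_5] = 3/5·E[Z_4] = 729/3125
E[Z_6] = 3/5·E[Z_5] = 2187/15625


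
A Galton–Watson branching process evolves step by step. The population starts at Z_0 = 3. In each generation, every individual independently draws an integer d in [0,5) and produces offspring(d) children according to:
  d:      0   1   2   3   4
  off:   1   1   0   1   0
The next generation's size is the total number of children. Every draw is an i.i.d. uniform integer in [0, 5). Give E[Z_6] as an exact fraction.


2187/15625

Outcome values over d=0..4: [1, 1, 0, 1, 0]
Σy = 3, Σy² = 3, M = 5
μ = 3/5 = 3/5,  σ² = 3/5 − (3/5)² = 6/25
E[Z_0] = 3
E[Z_1] = 3/5·E[Z_0] = 9/5
E[Z_2] = 3/5·E[Z_1] = 27/25
E[Z_3] = 3/5·E[Z_2] = 81/125
E[Z_4] = 3/5·E[Z_3] = 243/625
E[Z_5] = 3/5·E[Z_4] = 729/3125
E[Z_6] = 3/5·E[Z_5] = 2187/15625


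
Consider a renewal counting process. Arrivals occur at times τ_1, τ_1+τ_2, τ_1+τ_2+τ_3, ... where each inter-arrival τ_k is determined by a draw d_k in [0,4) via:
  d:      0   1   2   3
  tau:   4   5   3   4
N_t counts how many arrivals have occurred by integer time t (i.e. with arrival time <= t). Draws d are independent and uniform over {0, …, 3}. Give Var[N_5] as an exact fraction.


0

Inter-arrival values over d=0..3: [4, 5, 3, 4]
Each d has probability 1/4, so the pmf of τ is: f(3) = 1/4, f(4) = 1/2, f(5) = 1/4
Let p_n(j) = P(N_n = j), with p_0 = [1]. Condition on τ_1: p_n(0) = P(τ > n), and for j >= 1, p_n(j) = Σ_{k<=n} f(k)·p_{n−k}(j−1)
p_1 = [1]  (j = 0)
p_2 = [1]  (j = 0)
p_3 = [3/4, 1/4]  (j = 0..1)
p_4 = [1/4, 3/4]  (j = 0..1)
p_5 = [0, 1]  (j = 0..1)
E[N_5] = Σ j·p_5(j) = 1;  E[N_5²] = Σ j²·p_5(j) = 1
Var[N_5] = 1 − (1)² = 0


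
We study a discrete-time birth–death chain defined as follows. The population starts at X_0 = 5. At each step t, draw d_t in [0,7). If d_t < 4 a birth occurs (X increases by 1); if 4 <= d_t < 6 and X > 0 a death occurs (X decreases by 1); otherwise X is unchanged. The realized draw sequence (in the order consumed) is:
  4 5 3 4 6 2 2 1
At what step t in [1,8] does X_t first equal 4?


t=0: X=5, d=4 → death, X_1=4
t=1: X=4, d=5 → death, X_2=3
t=2: X=3, d=3 → birth, X_3=4
t=3: X=4, d=4 → death, X_4=3
t=4: X=3, d=6 → hold, X_5=3
t=5: X=3, d=2 → birth, X_6=4
t=6: X=4, d=2 → birth, X_7=5
t=7: X=5, d=1 → birth, X_8=6

1


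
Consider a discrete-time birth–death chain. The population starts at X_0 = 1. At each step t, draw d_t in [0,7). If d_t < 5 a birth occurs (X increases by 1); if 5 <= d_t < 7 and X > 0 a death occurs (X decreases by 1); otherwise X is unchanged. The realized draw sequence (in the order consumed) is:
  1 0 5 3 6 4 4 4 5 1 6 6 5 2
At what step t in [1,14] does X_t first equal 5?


t=0: X=1, d=1 → birth, X_1=2
t=1: X=2, d=0 → birth, X_2=3
t=2: X=3, d=5 → death, X_3=2
t=3: X=2, d=3 → birth, X_4=3
t=4: X=3, d=6 → death, X_5=2
t=5: X=2, d=4 → birth, X_6=3
t=6: X=3, d=4 → birth, X_7=4
t=7: X=4, d=4 → birth, X_8=5
t=8: X=5, d=5 → death, X_9=4
t=9: X=4, d=1 → birth, X_10=5
t=10: X=5, d=6 → death, X_11=4
t=11: X=4, d=6 → death, X_12=3
t=12: X=3, d=5 → death, X_13=2
t=13: X=2, d=2 → birth, X_14=3

8


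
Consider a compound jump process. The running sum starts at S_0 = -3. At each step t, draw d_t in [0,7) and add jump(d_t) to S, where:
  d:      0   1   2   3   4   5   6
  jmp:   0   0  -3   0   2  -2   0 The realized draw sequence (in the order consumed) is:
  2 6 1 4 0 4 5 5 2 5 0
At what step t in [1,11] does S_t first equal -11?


10

t=0: S=-3, d=2, jump=-3, S_1=-6
t=1: S=-6, d=6, jump=0, S_2=-6
t=2: S=-6, d=1, jump=0, S_3=-6
t=3: S=-6, d=4, jump=2, S_4=-4
t=4: S=-4, d=0, jump=0, S_5=-4
t=5: S=-4, d=4, jump=2, S_6=-2
t=6: S=-2, d=5, jump=-2, S_7=-4
t=7: S=-4, d=5, jump=-2, S_8=-6
t=8: S=-6, d=2, jump=-3, S_9=-9
t=9: S=-9, d=5, jump=-2, S_10=-11
t=10: S=-11, d=0, jump=0, S_11=-11


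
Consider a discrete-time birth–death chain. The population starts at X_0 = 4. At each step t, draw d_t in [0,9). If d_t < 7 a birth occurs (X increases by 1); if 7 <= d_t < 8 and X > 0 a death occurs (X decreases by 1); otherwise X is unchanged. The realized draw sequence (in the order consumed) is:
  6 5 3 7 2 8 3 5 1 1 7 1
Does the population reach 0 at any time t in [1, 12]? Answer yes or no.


no

t=0: X=4, d=6 → birth, X_1=5
t=1: X=5, d=5 → birth, X_2=6
t=2: X=6, d=3 → birth, X_3=7
t=3: X=7, d=7 → death, X_4=6
t=4: X=6, d=2 → birth, X_5=7
t=5: X=7, d=8 → hold, X_6=7
t=6: X=7, d=3 → birth, X_7=8
t=7: X=8, d=5 → birth, X_8=9
t=8: X=9, d=1 → birth, X_9=10
t=9: X=10, d=1 → birth, X_10=11
t=10: X=11, d=7 → death, X_11=10
t=11: X=10, d=1 → birth, X_12=11


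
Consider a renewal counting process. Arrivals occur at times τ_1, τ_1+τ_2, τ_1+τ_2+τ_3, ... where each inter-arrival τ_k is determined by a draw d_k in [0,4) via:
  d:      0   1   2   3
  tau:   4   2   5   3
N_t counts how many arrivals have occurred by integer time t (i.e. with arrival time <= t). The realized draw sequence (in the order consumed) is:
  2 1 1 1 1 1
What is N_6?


draw d_1=2: τ_1=5, arrival time A_1=5
draw d_2=1: τ_2=2, arrival time A_2=7
draw d_3=1: τ_3=2, arrival time A_3=9
draw d_4=1: τ_4=2, arrival time A_4=11
draw d_5=1: τ_5=2, arrival time A_5=13
draw d_6=1: τ_6=2, arrival time A_6=15
N_t over t=0..6: 0:0 1:0 2:0 3:0 4:0 5:1 6:1

1


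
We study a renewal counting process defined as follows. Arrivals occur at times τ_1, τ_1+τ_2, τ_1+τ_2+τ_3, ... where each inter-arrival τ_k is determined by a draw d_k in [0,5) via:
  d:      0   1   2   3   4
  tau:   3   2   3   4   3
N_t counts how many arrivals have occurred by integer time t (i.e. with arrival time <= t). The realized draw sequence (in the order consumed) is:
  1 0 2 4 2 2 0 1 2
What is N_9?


3

draw d_1=1: τ_1=2, arrival time A_1=2
draw d_2=0: τ_2=3, arrival time A_2=5
draw d_3=2: τ_3=3, arrival time A_3=8
draw d_4=4: τ_4=3, arrival time A_4=11
draw d_5=2: τ_5=3, arrival time A_5=14
draw d_6=2: τ_6=3, arrival time A_6=17
draw d_7=0: τ_7=3, arrival time A_7=20
draw d_8=1: τ_8=2, arrival time A_8=22
draw d_9=2: τ_9=3, arrival time A_9=25
N_t over t=0..9: 0:0 1:0 2:1 3:1 4:1 5:2 6:2 7:2 8:3 9:3


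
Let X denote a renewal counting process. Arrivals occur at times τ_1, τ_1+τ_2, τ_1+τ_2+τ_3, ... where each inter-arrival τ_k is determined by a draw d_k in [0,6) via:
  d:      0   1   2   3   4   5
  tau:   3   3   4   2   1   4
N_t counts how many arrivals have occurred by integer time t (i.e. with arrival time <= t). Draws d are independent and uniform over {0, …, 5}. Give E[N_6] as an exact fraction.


Inter-arrival values over d=0..5: [3, 3, 4, 2, 1, 4]
Each d has probability 1/6, so the pmf of τ is: f(1) = 1/6, f(2) = 1/6, f(3) = 1/3, f(4) = 1/3
Renewal equation for m(n) = E[N_n]: condition on τ_1 = k (if k <= n, one arrival plus a fresh copy on the remaining n−k steps): m(n) = F(n) + Σ_{k<=n} f(k)·m(n−k), where F(n) = P(τ <= n) and m(0) = 0
m(1) = F(1) = 1/6
m(2) = F(2) + f(1)·m(1) = 1/3 + 1/6·1/6 = 13/36
m(3) = F(3) + f(1)·m(2) + f(2)·m(1) = 2/3 + 1/6·13/36 + 1/6·1/6 = 163/216
m(4) = F(4) + f(1)·m(3) + f(2)·m(2) + f(3)·m(1) = 1 + 1/6·163/216 + 1/6·13/36 + 1/3·1/6 = 1609/1296
m(5) = F(5) + f(1)·m(4) + f(2)·m(3) + f(3)·m(2) + f(4)·m(1) = 1 + 1/6·1609/1296 + 1/6·163/216 + 1/3·13/36 + 1/3·1/6 = 11731/7776
m(6) = F(6) + f(1)·m(5) + f(2)·m(4) + f(3)·m(3) + f(4)·m(2) = 1 + 1/6·11731/7776 + 1/6·1609/1296 + 1/3·163/216 + 1/3·13/36 = 85393/46656
E[N_6] = m(6) = 85393/46656

85393/46656
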